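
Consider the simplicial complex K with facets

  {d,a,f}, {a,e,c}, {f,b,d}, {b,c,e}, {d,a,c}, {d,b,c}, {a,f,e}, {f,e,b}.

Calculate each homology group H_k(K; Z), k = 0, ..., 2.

Take the total order a < b < c < d < e < f on the vertex set. Then K (dimension 2) consists of the simplices:

  0-simplices (6): a, b, c, d, e, f
  1-simplices (12): ac, ad, ae, af, bc, bd, be, bf, cd, ce, df, ef
  2-simplices (8): acd, ace, adf, aef, bcd, bce, bdf, bef

Hence C_0 ≅ Z^6, C_1 ≅ Z^12, C_2 ≅ Z^8.

Boundary ∂_1: C_1 → C_0 is given by ∂[p,q] = [q] − [p]. For instance
  ∂ef = f − e.
This gives a 6×12 integer matrix of rank 5; reducing to Smith normal form yields diagonal entries (1,1,1,1,1).

The boundary map ∂_2: C_2 → C_1 acts by ∂[p,q,r] = [q,r] − [p,r] + [p,q]. For instance
  ∂aef = ef − af + ae,
  ∂bdf = df − bf + bd.
The resulting 12×8 matrix has rank 7, and its Smith normal form has invariant factors (1,1,1,1,1,1,1).

Computing H_k = (kernel of ∂_k) / (image of ∂_{k+1}):

  H_0: rank C_0 − rank ∂_1 = 6 − 5 = 1, and the invariant factors of ∂_1 are all 1, so H_0 = Z.
  H_1: rank ker ∂_1 − rank ∂_2 = (12 − 5) − 7 = 0, and the invariant factors of ∂_2 are all 1, so H_1 = 0.
  H_2: rank ker ∂_2 − rank ∂_3 = (8 − 7) − 0 = 1, and there is no ∂_3, so H_2 = Z.

As a check, the Euler characteristic is 6 − 12 + 8 = 2, which agrees with 1 − 0 + 1 = 2.

H_0 = Z,  H_1 = 0,  H_2 = Z.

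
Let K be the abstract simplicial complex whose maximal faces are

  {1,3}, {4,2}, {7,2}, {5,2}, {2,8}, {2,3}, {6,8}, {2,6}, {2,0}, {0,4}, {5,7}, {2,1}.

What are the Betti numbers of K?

Fix the vertex order 0 < 1 < 2 < 3 < 4 < 5 < 6 < 7 < 8 and write every simplex with vertices in increasing order. Then dim K = 1 and the simplices of K are:

  0-simplices (9): [0], [1], [2], [3], [4], [5], [6], [7], [8]
  1-simplices (12): [0,2], [0,4], [1,2], [1,3], [2,3], [2,4], [2,5], [2,6], [2,7], [2,8], [5,7], [6,8]

Hence C_0 ≅ Z^9, C_1 ≅ Z^12.

∂_1: C_1 → C_0 is given by ∂[p,q] = [q] − [p]. For instance
  ∂[2,7] = [7] − [2].
This gives a 9×12 integer matrix of rank 8; reducing to Smith normal form yields diagonal entries (1,1,1,1,1,1,1,1).

Computing H_k = (kernel of ∂_k) / (image of ∂_{k+1}):

  H_0: rank C_0 − rank ∂_1 = 9 − 8 = 1, and the invariant factors of ∂_1 are all 1, so H_0 ≅ Z.
  H_1: rank ker ∂_1 − rank ∂_2 = (12 − 8) − 0 = 4, and there is no ∂_2, so H_1 ≅ Z^4.

As a check, the Euler characteristic is 9 − 12 = -3, which agrees with 1 − 4 = -3.

Hence the Betti numbers are b_0 = 1, b_1 = 4.

b_0 = 1, b_1 = 4.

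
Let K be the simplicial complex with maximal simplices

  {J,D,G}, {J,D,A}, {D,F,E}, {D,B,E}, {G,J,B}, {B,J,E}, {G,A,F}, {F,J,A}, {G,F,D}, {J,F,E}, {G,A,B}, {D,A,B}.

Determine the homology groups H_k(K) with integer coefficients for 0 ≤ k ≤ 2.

K has 7 vertices, 18 edges, 12 triangles.
rank ∂_0 = 0, rank ∂_1 = 6 ⇒ b_0 = 7 − 0 − 6 = 1; all invariant factors of ∂_1 are 1 so no torsion. So H_0 ≅ Z.
rank ∂_1 = 6, rank ∂_2 = 12 ⇒ b_1 = 18 − 6 − 12 = 0; ∂_2 has invariant factor(s) [2] giving torsion. So H_1 ≅ Z_2.
rank ∂_2 = 12, rank ∂_3 = 0 ⇒ b_2 = 12 − 12 − 0 = 0. So H_2 ≅ 0.

H_0 ≅ Z,  H_1 ≅ Z_2,  H_2 = 0.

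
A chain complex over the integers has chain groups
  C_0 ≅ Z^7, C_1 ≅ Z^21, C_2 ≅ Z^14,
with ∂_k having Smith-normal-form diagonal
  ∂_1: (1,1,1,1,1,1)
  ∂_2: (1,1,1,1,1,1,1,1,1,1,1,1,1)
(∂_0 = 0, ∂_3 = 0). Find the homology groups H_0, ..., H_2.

H_0: b_0 = 7 − 0 − 6 = 1; torsion from ∂_1 factors > 1: none. So H_0 ≅ Z.
H_1: b_1 = 21 − 6 − 13 = 2; torsion from ∂_2 factors > 1: none. So H_1 ≅ Z^2.
H_2: b_2 = 14 − 13 − 0 = 1; torsion from ∂_3 factors > 1: none. So H_2 ≅ Z.

H_0 ≅ Z,  H_1 ≅ Z^2,  H_2 ≅ Z.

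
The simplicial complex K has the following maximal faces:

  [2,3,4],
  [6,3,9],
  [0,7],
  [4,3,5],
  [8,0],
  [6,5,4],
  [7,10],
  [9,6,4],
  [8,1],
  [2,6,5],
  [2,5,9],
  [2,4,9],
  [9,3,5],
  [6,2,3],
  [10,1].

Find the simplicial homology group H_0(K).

H_0 = Z^2.

Take the total order 0 < 1 < 2 < 3 < 4 < 5 < 6 < 7 < 8 < 9 < 10 on the vertex set. Then K (dimension 2) consists of the simplices:

  0-simplices (11): [0], [1], [2], [3], [4], [5], [6], [7], [8], [9], [10]
  1-simplices (20): [0,7], [0,8], [1,8], [1,10], [2,3], [2,4], [2,5], [2,6], [2,9], [3,4], [3,5], [3,6], [3,9], [4,5], [4,6], [4,9], [5,6], [5,9], [6,9], [7,10]
  2-simplices (10): [2,3,4], [2,3,6], [2,4,9], [2,5,6], [2,5,9], [3,4,5], [3,5,9], [3,6,9], [4,5,6], [4,6,9]

so the chain groups are C_0 ≅ Z^11, C_1 ≅ Z^20, C_2 ≅ Z^10.

Boundary ∂_1: C_1 → C_0 sends each edge [p,q] (with p < q) to q − p.
The resulting 11×20 matrix has rank 9, and its Smith normal form has invariant factors (1,1,1,1,1,1,1,1,1).

Boundary ∂_2: C_2 → C_1 maps a triangle to the signed sum of its edges. For instance
  ∂[2,4,9] = [4,9] − [2,9] + [2,4],
  ∂[2,3,4] = [3,4] − [2,4] + [2,3].
As a 20×10 matrix over Z this has rank 10, with invariant factors (1,1,1,1,1,1,1,1,1,2).

Computing H_k = (kernel of ∂_k) / (image of ∂_{k+1}):

  H_0: rank C_0 − rank ∂_1 = 11 − 9 = 2, and the invariant factors of ∂_1 are all 1, so H_0 = Z^2.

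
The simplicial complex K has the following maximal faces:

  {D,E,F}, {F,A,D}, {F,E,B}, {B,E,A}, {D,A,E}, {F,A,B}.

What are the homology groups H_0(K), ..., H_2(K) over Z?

H_0 = Z,  H_1 = 0,  H_2 = Z.

Order the vertices as A < B < D < E < F. Listing each simplex with vertices in this order, K has dimension 2 with simplices:

  0-simplices (5): A, B, D, E, F
  1-simplices (9): AB, AD, AE, AF, BE, BF, DE, DF, EF
  2-simplices (6): ABE, ABF, ADE, ADF, BEF, DEF

Hence C_0 ≅ Z^5, C_1 ≅ Z^9, C_2 ≅ Z^6.

The boundary map ∂_1: C_1 → C_0 is given by ∂[p,q] = [q] − [p]. For instance
  ∂DF = F − D.
The resulting 5×9 matrix has rank 4, and its Smith normal form has invariant factors (1,1,1,1).

The boundary map ∂_2: C_2 → C_1 sends each 2-simplex [p,q,r] to [q,r] − [p,r] + [p,q]. For instance
  ∂ADE = DE − AE + AD,
  ∂ADF = DF − AF + AD.
As a 9×6 matrix over Z this has rank 5, with invariant factors (1,1,1,1,1).

Now H_k = ker ∂_k / im ∂_{k+1}, so:

  H_0: rank C_0 − rank ∂_1 = 5 − 4 = 1, and the invariant factors of ∂_1 are all 1, so H_0 ≅ Z.
  H_1: rank ker ∂_1 − rank ∂_2 = (9 − 4) − 5 = 0, and the invariant factors of ∂_2 are all 1, so H_1 ≅ 0.
  H_2: rank ker ∂_2 − rank ∂_3 = (6 − 5) − 0 = 1, and there is no ∂_3, so H_2 ≅ Z.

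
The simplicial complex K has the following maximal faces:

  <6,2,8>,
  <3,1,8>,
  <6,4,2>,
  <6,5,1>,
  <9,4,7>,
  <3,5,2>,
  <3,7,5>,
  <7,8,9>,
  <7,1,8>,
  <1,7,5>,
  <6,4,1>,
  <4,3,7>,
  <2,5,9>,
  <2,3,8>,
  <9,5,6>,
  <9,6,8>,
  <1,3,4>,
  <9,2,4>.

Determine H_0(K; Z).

We work with the vertex ordering 1 < 2 < 3 < 4 < 5 < 6 < 7 < 8 < 9. The simplices of K, each written with vertices in increasing order, are:

  0-simplices (9): [1], [2], [3], [4], [5], [6], [7], [8], [9]
  1-simplices (27): (27 of them)
  2-simplices (18): [1,3,4], [1,3,8], [1,4,6], [1,5,6], [1,5,7], [1,7,8], [2,3,5], [2,3,8], [2,4,6], [2,4,9], [2,5,9], [2,6,8], [3,4,7], [3,5,7], [4,7,9], [5,6,9], [6,8,9], [7,8,9]

giving chain groups C_0 ≅ Z^9, C_1 ≅ Z^27, C_2 ≅ Z^18.

The boundary map ∂_1: C_1 → C_0 maps an edge to its endpoints' difference, ∂[p,q] = q − p. For instance
  ∂[4,6] = [6] − [4].
The 9×27 boundary matrix has rank 8 and Smith normal form diag(1,1,1,1,1,1,1,1).

∂_2: C_2 → C_1 maps a triangle to the signed sum of its edges. For instance
  ∂[1,3,8] = [3,8] − [1,8] + [1,3],
  ∂[1,4,6] = [4,6] − [1,6] + [1,4].
As a 27×18 matrix over Z this has rank 18, with invariant factors (1,1,1,1,1,1,1,1,1,1,1,1,1,1,1,1,1,2).

Computing H_k = (kernel of ∂_k) / (image of ∂_{k+1}):

  H_0: rank C_0 − rank ∂_1 = 9 − 8 = 1, and the invariant factors of ∂_1 are all 1, so H_0 = Z.

H_0 = Z.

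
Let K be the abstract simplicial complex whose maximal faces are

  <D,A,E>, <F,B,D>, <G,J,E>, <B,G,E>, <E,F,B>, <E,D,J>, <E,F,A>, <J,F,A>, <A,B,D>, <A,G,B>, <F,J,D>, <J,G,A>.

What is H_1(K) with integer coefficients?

We work with the vertex ordering A < B < D < E < F < G < J. The simplices of K, each written with vertices in increasing order, are:

  0-simplices (7): A, B, D, E, F, G, J
  1-simplices (18): AB, AD, AE, AF, AG, AJ, BD, BE, BF, BG, DE, DF, DJ, EF, EG, EJ, FJ, GJ
  2-simplices (12): ABD, ABG, ADE, AEF, AFJ, AGJ, BDF, BEF, BEG, DEJ, DFJ, EGJ

Hence C_0 ≅ Z^7, C_1 ≅ Z^18, C_2 ≅ Z^12.

∂_1: C_1 → C_0 maps an edge to its endpoints' difference, ∂[p,q] = q − p. For instance
  ∂BD = D − B.
The 7×18 boundary matrix has rank 6 and Smith normal form diag(1,1,1,1,1,1).

∂_2: C_2 → C_1 sends each 2-simplex [p,q,r] to [q,r] − [p,r] + [p,q]. For instance
  ∂ABG = BG − AG + AB,
  ∂BEF = EF − BF + BE.
The resulting 18×12 matrix has rank 12, and its Smith normal form has invariant factors (1,1,1,1,1,1,1,1,1,1,1,2).

From H_k ≅ ker(∂_k) / im(∂_{k+1}) we obtain:

  H_1: rank ker ∂_1 − rank ∂_2 = (18 − 6) − 12 = 0, and ∂_2 has invariant factor 2 > 1, so H_1 ≅ Z/2.

(K is a triangulation of the real projective plane RP^2.)

H_1 = Z/2.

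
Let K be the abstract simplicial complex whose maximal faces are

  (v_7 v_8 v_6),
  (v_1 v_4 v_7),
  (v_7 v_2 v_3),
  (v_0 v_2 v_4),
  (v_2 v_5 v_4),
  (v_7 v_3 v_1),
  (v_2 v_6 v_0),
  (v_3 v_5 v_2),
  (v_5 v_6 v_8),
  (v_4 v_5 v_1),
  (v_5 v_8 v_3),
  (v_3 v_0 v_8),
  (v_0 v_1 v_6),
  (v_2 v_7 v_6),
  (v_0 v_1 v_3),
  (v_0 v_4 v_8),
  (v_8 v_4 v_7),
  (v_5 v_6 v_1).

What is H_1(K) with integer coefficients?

K has 9 vertices, 27 edges, 18 triangles.
rank ∂_1 = 8, rank ∂_2 = 17 ⇒ b_1 = 27 − 8 − 17 = 2; all invariant factors of ∂_2 are 1 so no torsion. So H_1 ≅ Z^2.

H_1 = Z^2.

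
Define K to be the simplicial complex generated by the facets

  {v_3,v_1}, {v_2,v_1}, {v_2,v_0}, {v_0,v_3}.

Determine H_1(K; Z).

H_1 = Z.

Fix the vertex order v_0 < v_1 < v_2 < v_3 and write every simplex with vertices in increasing order. Then dim K = 1 and the simplices of K are:

  0-simplices (4): [v_0], [v_1], [v_2], [v_3]
  1-simplices (4): [v_0,v_2], [v_0,v_3], [v_1,v_2], [v_1,v_3]

so the chain groups are C_0 ≅ Z^4, C_1 ≅ Z^4.

∂_1: C_1 → C_0 is given by ∂[p,q] = [q] − [p]. For instance
  ∂[v_0,v_3] = [v_3] − [v_0].
The resulting 4×4 matrix has rank 3, and its Smith normal form has invariant factors (1,1,1).

Now H_k = ker ∂_k / im ∂_{k+1}, so:

  H_1: rank ker ∂_1 − rank ∂_2 = (4 − 3) − 0 = 1, and there is no ∂_2, so H_1 ≅ Z.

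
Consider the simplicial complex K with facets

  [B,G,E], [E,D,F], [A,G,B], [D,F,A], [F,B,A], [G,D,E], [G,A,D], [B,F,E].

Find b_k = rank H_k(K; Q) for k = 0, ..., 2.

b_0 = 1, b_1 = 0, b_2 = 1.

We work with the vertex ordering A < B < D < E < F < G. The simplices of K, each written with vertices in increasing order, are:

  0-simplices (6): A, B, D, E, F, G
  1-simplices (12): AB, AD, AF, AG, BE, BF, BG, DE, DF, DG, EF, EG
  2-simplices (8): ABF, ABG, ADF, ADG, BEF, BEG, DEF, DEG

so the chain groups are C_0 ≅ Z^6, C_1 ≅ Z^12, C_2 ≅ Z^8.

∂_1: C_1 → C_0 is given by ∂[p,q] = [q] − [p].
The resulting 6×12 matrix has rank 5, and its Smith normal form has invariant factors (1,1,1,1,1).

The boundary map ∂_2: C_2 → C_1 acts by ∂[p,q,r] = [q,r] − [p,r] + [p,q]. For instance
  ∂ABF = BF − AF + AB,
  ∂ADF = DF − AF + AD.
The resulting 12×8 matrix has rank 7, and its Smith normal form has invariant factors (1,1,1,1,1,1,1).

Computing H_k = (kernel of ∂_k) / (image of ∂_{k+1}):

  H_0: rank C_0 − rank ∂_1 = 6 − 5 = 1, and the invariant factors of ∂_1 are all 1, so H_0 = Z.
  H_1: rank ker ∂_1 − rank ∂_2 = (12 − 5) − 7 = 0, and the invariant factors of ∂_2 are all 1, so H_1 = 0.
  H_2: rank ker ∂_2 − rank ∂_3 = (8 − 7) − 0 = 1, and there is no ∂_3, so H_2 = Z.

(K is a triangulation of the 2-sphere S^2.)

Hence the Betti numbers are b_0 = 1, b_1 = 0, b_2 = 1.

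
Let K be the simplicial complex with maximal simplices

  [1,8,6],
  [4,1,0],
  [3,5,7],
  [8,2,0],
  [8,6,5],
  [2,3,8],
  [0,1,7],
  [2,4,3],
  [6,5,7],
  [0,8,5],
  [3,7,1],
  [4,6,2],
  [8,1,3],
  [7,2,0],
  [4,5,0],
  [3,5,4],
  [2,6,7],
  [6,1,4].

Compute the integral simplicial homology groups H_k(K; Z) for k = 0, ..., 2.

H_0 = Z,  H_1 = Z^2,  H_2 = Z.

K has 9 vertices, 27 edges, 18 triangles.
rank ∂_0 = 0, rank ∂_1 = 8 ⇒ b_0 = 9 − 0 − 8 = 1; all invariant factors of ∂_1 are 1 so no torsion. So H_0 ≅ Z.
rank ∂_1 = 8, rank ∂_2 = 17 ⇒ b_1 = 27 − 8 − 17 = 2; all invariant factors of ∂_2 are 1 so no torsion. So H_1 ≅ Z^2.
rank ∂_2 = 17, rank ∂_3 = 0 ⇒ b_2 = 18 − 17 − 0 = 1. So H_2 ≅ Z.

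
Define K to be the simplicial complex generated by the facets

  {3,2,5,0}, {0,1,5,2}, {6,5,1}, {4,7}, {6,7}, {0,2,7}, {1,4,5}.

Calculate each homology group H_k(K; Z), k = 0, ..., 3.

We work with the vertex ordering 0 < 1 < 2 < 3 < 4 < 5 < 6 < 7. The simplices of K, each written with vertices in increasing order, are:

  0-simplices (8): [0], [1], [2], [3], [4], [5], [6], [7]
  1-simplices (17): [0,1], [0,2], [0,3], [0,5], [0,7], [1,2], [1,4], [1,5], [1,6], [2,3], [2,5], [2,7], [3,5], [4,5], [4,7], [5,6], [6,7]
  2-simplices (10): [0,1,2], [0,1,5], [0,2,3], [0,2,5], [0,2,7], [0,3,5], [1,2,5], [1,4,5], [1,5,6], [2,3,5]
  3-simplices (2): [0,1,2,5], [0,2,3,5]

so the chain groups are C_0 ≅ Z^8, C_1 ≅ Z^17, C_2 ≅ Z^10, C_3 ≅ Z^2.

Boundary ∂_1: C_1 → C_0 is given by ∂[p,q] = [q] − [p]. For instance
  ∂[5,6] = [6] − [5].
As a 8×17 matrix over Z this has rank 7, with invariant factors (1,1,1,1,1,1,1).

∂_2: C_2 → C_1 sends each 2-simplex [p,q,r] to [q,r] − [p,r] + [p,q]. For instance
  ∂[1,4,5] = [4,5] − [1,5] + [1,4],
  ∂[0,2,5] = [2,5] − [0,5] + [0,2].
The 17×10 boundary matrix has rank 8 and Smith normal form diag(1,1,1,1,1,1,1,1).

∂_3: C_3 → C_2 sends each 3-simplex σ to the alternating sum Σ_i (−1)^i (σ with its i-th vertex removed). For instance
  ∂[0,2,3,5] = [2,3,5] − [0,3,5] + [0,2,5] − [0,2,3],
  ∂[0,1,2,5] = [1,2,5] − [0,2,5] + [0,1,5] − [0,1,2].
The 10×2 boundary matrix has rank 2 and Smith normal form diag(1,1).

Now H_k = ker ∂_k / im ∂_{k+1}, so:

  H_0: rank C_0 − rank ∂_1 = 8 − 7 = 1, and the invariant factors of ∂_1 are all 1, so H_0 ≅ Z.
  H_1: rank ker ∂_1 − rank ∂_2 = (17 − 7) − 8 = 2, and the invariant factors of ∂_2 are all 1, so H_1 ≅ Z^2.
  H_2: rank ker ∂_2 − rank ∂_3 = (10 − 8) − 2 = 0, and the invariant factors of ∂_3 are all 1, so H_2 ≅ 0.
  H_3: rank ker ∂_3 − rank ∂_4 = (2 − 2) − 0 = 0, and there is no ∂_4, so H_3 ≅ 0.

As a check, the Euler characteristic is 8 − 17 + 10 − 2 = -1, which agrees with 1 − 2 + 0 − 0 = -1.

H_0 ≅ Z,  H_1 ≅ Z^2,  H_2 = 0,  H_3 = 0.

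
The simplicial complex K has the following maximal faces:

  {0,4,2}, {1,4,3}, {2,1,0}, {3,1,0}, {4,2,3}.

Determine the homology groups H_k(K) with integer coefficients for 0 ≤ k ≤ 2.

H_0 = Z,  H_1 = Z,  H_2 = 0.

We work with the vertex ordering 0 < 1 < 2 < 3 < 4. The simplices of K, each written with vertices in increasing order, are:

  0-simplices (5): [0], [1], [2], [3], [4]
  1-simplices (10): [0,1], [0,2], [0,3], [0,4], [1,2], [1,3], [1,4], [2,3], [2,4], [3,4]
  2-simplices (5): [0,1,2], [0,1,3], [0,2,4], [1,3,4], [2,3,4]

so the chain groups are C_0 ≅ Z^5, C_1 ≅ Z^10, C_2 ≅ Z^5.

∂_1: C_1 → C_0 maps an edge to its endpoints' difference, ∂[p,q] = q − p. For instance
  ∂[1,3] = [3] − [1].
The 5×10 boundary matrix has rank 4 and Smith normal form diag(1,1,1,1).

The boundary map ∂_2: C_2 → C_1 acts by ∂[p,q,r] = [q,r] − [p,r] + [p,q]. For instance
  ∂[0,2,4] = [2,4] − [0,4] + [0,2],
  ∂[2,3,4] = [3,4] − [2,4] + [2,3].
This gives a 10×5 integer matrix of rank 5; reducing to Smith normal form yields diagonal entries (1,1,1,1,1).

Now H_k = ker ∂_k / im ∂_{k+1}, so:

  H_0: rank C_0 − rank ∂_1 = 5 − 4 = 1, and the invariant factors of ∂_1 are all 1, so H_0 ≅ Z.
  H_1: rank ker ∂_1 − rank ∂_2 = (10 − 4) − 5 = 1, and the invariant factors of ∂_2 are all 1, so H_1 ≅ Z.
  H_2: rank ker ∂_2 − rank ∂_3 = (5 − 5) − 0 = 0, and there is no ∂_3, so H_2 ≅ 0.

As a check, the Euler characteristic is 5 − 10 + 5 = 0, which agrees with 1 − 1 + 0 = 0.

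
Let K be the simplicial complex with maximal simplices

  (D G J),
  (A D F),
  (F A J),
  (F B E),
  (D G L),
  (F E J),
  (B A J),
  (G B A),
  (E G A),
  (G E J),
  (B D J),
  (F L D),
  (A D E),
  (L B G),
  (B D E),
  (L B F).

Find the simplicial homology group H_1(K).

Fix the vertex order A < B < D < E < F < G < J < L and write every simplex with vertices in increasing order. Then dim K = 2 and the simplices of K are:

  0-simplices (8): A, B, D, E, F, G, J, L
  1-simplices (24): AB, AD, AE, AF, AG, AJ, BD, BE, BF, BG, BJ, BL, DE, DF, DG, DJ, DL, EF, EG, EJ, FJ, FL, GJ, GL
  2-simplices (16): ABG, ABJ, ADE, ADF, AEG, AFJ, BDE, BDJ, BEF, BFL, BGL, DFL, DGJ, DGL, EFJ, EGJ

so the chain groups are C_0 ≅ Z^8, C_1 ≅ Z^24, C_2 ≅ Z^16.

The boundary map ∂_1: C_1 → C_0 sends each edge [p,q] (with p < q) to q − p. For instance
  ∂EG = G − E.
This gives a 8×24 integer matrix of rank 7; reducing to Smith normal form yields diagonal entries (1,1,1,1,1,1,1).

Boundary ∂_2: C_2 → C_1 acts by ∂[p,q,r] = [q,r] − [p,r] + [p,q]. For instance
  ∂DGJ = GJ − DJ + DG,
  ∂AFJ = FJ − AJ + AF.
As a 24×16 matrix over Z this has rank 15, with invariant factors (1,1,1,1,1,1,1,1,1,1,1,1,1,1,1).

Computing H_k = (kernel of ∂_k) / (image of ∂_{k+1}):

  H_1: rank ker ∂_1 − rank ∂_2 = (24 − 7) − 15 = 2, and the invariant factors of ∂_2 are all 1, so H_1 = Z^2.

H_1 ≅ Z^2.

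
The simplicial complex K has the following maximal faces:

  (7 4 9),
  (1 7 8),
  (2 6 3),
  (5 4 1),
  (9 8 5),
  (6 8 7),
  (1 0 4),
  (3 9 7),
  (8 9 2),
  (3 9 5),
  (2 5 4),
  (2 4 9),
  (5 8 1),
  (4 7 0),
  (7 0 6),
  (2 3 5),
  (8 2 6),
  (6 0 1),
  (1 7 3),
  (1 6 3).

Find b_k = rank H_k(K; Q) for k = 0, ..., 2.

b_0 = 1, b_1 = 1, b_2 = 0.

We work with the vertex ordering 0 < 1 < 2 < 3 < 4 < 5 < 6 < 7 < 8 < 9. The simplices of K, each written with vertices in increasing order, are:

  0-simplices (10): [0], [1], [2], [3], [4], [5], [6], [7], [8], [9]
  1-simplices (30): (30 of them)
  2-simplices (20): (20 of them)

so the chain groups are C_0 ≅ Z^10, C_1 ≅ Z^30, C_2 ≅ Z^20.

∂_1: C_1 → C_0 is given by ∂[p,q] = [q] − [p].
The resulting 10×30 matrix has rank 9, and its Smith normal form has invariant factors (1,1,1,1,1,1,1,1,1).

The boundary map ∂_2: C_2 → C_1 maps a triangle to the signed sum of its edges. For instance
  ∂[5,8,9] = [8,9] − [5,9] + [5,8],
  ∂[1,3,6] = [3,6] − [1,6] + [1,3].
The resulting 30×20 matrix has rank 20, and its Smith normal form has invariant factors (1,1,1,1,1,1,1,1,1,1,1,1,1,1,1,1,1,1,1,2).

Now H_k = ker ∂_k / im ∂_{k+1}, so:

  H_0: rank C_0 − rank ∂_1 = 10 − 9 = 1, and the invariant factors of ∂_1 are all 1, so H_0 ≅ Z.
  H_1: rank ker ∂_1 − rank ∂_2 = (30 − 9) − 20 = 1, and ∂_2 has invariant factor 2 > 1, so H_1 ≅ Z ⊕ Z/2Z.
  H_2: rank ker ∂_2 − rank ∂_3 = (20 − 20) − 0 = 0, and there is no ∂_3, so H_2 ≅ 0.

(K is a triangulation of the Klein bottle.)

Hence the Betti numbers are b_0 = 1, b_1 = 1, b_2 = 0.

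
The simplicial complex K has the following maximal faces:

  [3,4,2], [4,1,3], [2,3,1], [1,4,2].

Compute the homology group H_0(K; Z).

Fix the vertex order 1 < 2 < 3 < 4 and write every simplex with vertices in increasing order. Then dim K = 2 and the simplices of K are:

  0-simplices (4): [1], [2], [3], [4]
  1-simplices (6): [1,2], [1,3], [1,4], [2,3], [2,4], [3,4]
  2-simplices (4): [1,2,3], [1,2,4], [1,3,4], [2,3,4]

so the chain groups are C_0 ≅ Z^4, C_1 ≅ Z^6, C_2 ≅ Z^4.

∂_1: C_1 → C_0 sends each edge [p,q] (with p < q) to q − p. For instance
  ∂[1,4] = [4] − [1].
This gives a 4×6 integer matrix of rank 3; reducing to Smith normal form yields diagonal entries (1,1,1).

The boundary map ∂_2: C_2 → C_1 sends each 2-simplex [p,q,r] to [q,r] − [p,r] + [p,q]. For instance
  ∂[1,3,4] = [3,4] − [1,4] + [1,3],
  ∂[2,3,4] = [3,4] − [2,4] + [2,3].
The resulting 6×4 matrix has rank 3, and its Smith normal form has invariant factors (1,1,1).

Now H_k = ker ∂_k / im ∂_{k+1}, so:

  H_0: rank C_0 − rank ∂_1 = 4 − 3 = 1, and the invariant factors of ∂_1 are all 1, so H_0 ≅ Z.

(K is a triangulation of the 2-sphere S^2.)

H_0 ≅ Z.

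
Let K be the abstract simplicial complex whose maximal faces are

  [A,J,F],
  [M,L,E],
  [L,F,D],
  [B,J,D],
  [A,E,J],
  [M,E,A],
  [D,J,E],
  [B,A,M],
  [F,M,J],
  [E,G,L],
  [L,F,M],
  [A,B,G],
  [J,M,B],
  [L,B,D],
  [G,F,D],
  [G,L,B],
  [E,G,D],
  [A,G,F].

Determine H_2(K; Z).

H_2 = 0.

Take the total order A < B < D < E < F < G < J < L < M on the vertex set. Then K (dimension 2) consists of the simplices:

  0-simplices (9): A, B, D, E, F, G, J, L, M
  1-simplices (27): AB, AE, AF, AG, AJ, AM, BD, BG, BJ, BL, BM, DE, DF, DG, DJ, DL, EG, EJ, EL, EM, FG, FJ, FL, FM, GL, JM, LM
  2-simplices (18): ABG, ABM, AEJ, AEM, AFG, AFJ, BDJ, BDL, BGL, BJM, DEG, DEJ, DFG, DFL, EGL, ELM, FJM, FLM

giving chain groups C_0 ≅ Z^9, C_1 ≅ Z^27, C_2 ≅ Z^18.

The boundary map ∂_1: C_1 → C_0 maps an edge to its endpoints' difference, ∂[p,q] = q − p. For instance
  ∂DL = L − D.
As a 9×27 matrix over Z this has rank 8, with invariant factors (1,1,1,1,1,1,1,1).

∂_2: C_2 → C_1 acts by ∂[p,q,r] = [q,r] − [p,r] + [p,q]. For instance
  ∂ABM = BM − AM + AB,
  ∂BDJ = DJ − BJ + BD.
This gives a 27×18 integer matrix of rank 18; reducing to Smith normal form yields diagonal entries (1,1,1,1,1,1,1,1,1,1,1,1,1,1,1,1,1,2).

Reading off H_k = ker ∂_k / im ∂_{k+1}:

  H_2: rank ker ∂_2 − rank ∂_3 = (18 − 18) − 0 = 0, and there is no ∂_3, so H_2 = 0.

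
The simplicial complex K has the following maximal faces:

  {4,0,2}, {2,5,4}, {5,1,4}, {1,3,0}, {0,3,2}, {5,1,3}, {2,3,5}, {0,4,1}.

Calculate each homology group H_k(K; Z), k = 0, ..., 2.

H_0 = Z,  H_1 = 0,  H_2 = Z.

Order the vertices as 0 < 1 < 2 < 3 < 4 < 5. Listing each simplex with vertices in this order, K has dimension 2 with simplices:

  0-simplices (6): [0], [1], [2], [3], [4], [5]
  1-simplices (12): [0,1], [0,2], [0,3], [0,4], [1,3], [1,4], [1,5], [2,3], [2,4], [2,5], [3,5], [4,5]
  2-simplices (8): [0,1,3], [0,1,4], [0,2,3], [0,2,4], [1,3,5], [1,4,5], [2,3,5], [2,4,5]

so the chain groups are C_0 ≅ Z^6, C_1 ≅ Z^12, C_2 ≅ Z^8.

The boundary map ∂_1: C_1 → C_0 is given by ∂[p,q] = [q] − [p].
As a 6×12 matrix over Z this has rank 5, with invariant factors (1,1,1,1,1).

Boundary ∂_2: C_2 → C_1 maps a triangle to the signed sum of its edges. For instance
  ∂[2,3,5] = [3,5] − [2,5] + [2,3],
  ∂[2,4,5] = [4,5] − [2,5] + [2,4].
This gives a 12×8 integer matrix of rank 7; reducing to Smith normal form yields diagonal entries (1,1,1,1,1,1,1).

Now H_k = ker ∂_k / im ∂_{k+1}, so:

  H_0: rank C_0 − rank ∂_1 = 6 − 5 = 1, and the invariant factors of ∂_1 are all 1, so H_0 = Z.
  H_1: rank ker ∂_1 − rank ∂_2 = (12 − 5) − 7 = 0, and the invariant factors of ∂_2 are all 1, so H_1 = 0.
  H_2: rank ker ∂_2 − rank ∂_3 = (8 − 7) − 0 = 1, and there is no ∂_3, so H_2 = Z.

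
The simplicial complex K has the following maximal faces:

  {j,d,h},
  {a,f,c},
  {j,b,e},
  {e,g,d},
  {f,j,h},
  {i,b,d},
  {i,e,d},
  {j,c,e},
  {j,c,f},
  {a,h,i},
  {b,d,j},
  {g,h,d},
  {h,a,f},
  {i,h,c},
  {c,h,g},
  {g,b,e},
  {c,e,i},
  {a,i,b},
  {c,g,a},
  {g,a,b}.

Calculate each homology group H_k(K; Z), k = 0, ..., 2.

Take the total order a < b < c < d < e < f < g < h < i < j on the vertex set. Then K (dimension 2) consists of the simplices:

  0-simplices (10): a, b, c, d, e, f, g, h, i, j
  1-simplices (30): ab, ac, af, ag, ah, ai, bd, be, bg, bi, bj, ce, cf, cg, ch, ci, cj, de, dg, dh, di, dj, eg, ei, ej, fh, fj, gh, hi, hj
  2-simplices (20): abg, abi, acf, acg, afh, ahi, bdi, bdj, beg, bej, cei, cej, cfj, cgh, chi, deg, dei, dgh, dhj, fhj

Hence C_0 ≅ Z^10, C_1 ≅ Z^30, C_2 ≅ Z^20.

The boundary map ∂_1: C_1 → C_0 sends each edge [p,q] (with p < q) to q − p. For instance
  ∂eg = g − e.
The 10×30 boundary matrix has rank 9 and Smith normal form diag(1,1,1,1,1,1,1,1,1).

The boundary map ∂_2: C_2 → C_1 sends each 2-simplex [p,q,r] to [q,r] − [p,r] + [p,q]. For instance
  ∂bdi = di − bi + bd,
  ∂bej = ej − bj + be.
The 30×20 boundary matrix has rank 20 and Smith normal form diag(1,1,1,1,1,1,1,1,1,1,1,1,1,1,1,1,1,1,1,2).

Reading off H_k = ker ∂_k / im ∂_{k+1}:

  H_0: rank C_0 − rank ∂_1 = 10 − 9 = 1, and the invariant factors of ∂_1 are all 1, so H_0 ≅ Z.
  H_1: rank ker ∂_1 − rank ∂_2 = (30 − 9) − 20 = 1, and ∂_2 has invariant factor 2 > 1, so H_1 ≅ Z ⊕ Z/2Z.
  H_2: rank ker ∂_2 − rank ∂_3 = (20 − 20) − 0 = 0, and there is no ∂_3, so H_2 ≅ 0.

H_0 = Z,  H_1 = Z ⊕ Z/2Z,  H_2 = 0.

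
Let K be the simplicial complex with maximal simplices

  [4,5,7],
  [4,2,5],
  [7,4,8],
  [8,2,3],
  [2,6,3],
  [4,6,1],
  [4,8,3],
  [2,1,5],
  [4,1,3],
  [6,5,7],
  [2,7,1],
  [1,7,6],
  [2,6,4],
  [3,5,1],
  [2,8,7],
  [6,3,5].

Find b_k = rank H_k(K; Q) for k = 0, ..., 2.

b_0 = 1, b_1 = 2, b_2 = 1.

We work with the vertex ordering 1 < 2 < 3 < 4 < 5 < 6 < 7 < 8. The simplices of K, each written with vertices in increasing order, are:

  0-simplices (8): [1], [2], [3], [4], [5], [6], [7], [8]
  1-simplices (24): (24 of them)
  2-simplices (16): [1,2,5], [1,2,7], [1,3,4], [1,3,5], [1,4,6], [1,6,7], [2,3,6], [2,3,8], [2,4,5], [2,4,6], [2,7,8], [3,4,8], [3,5,6], [4,5,7], [4,7,8], [5,6,7]

giving chain groups C_0 ≅ Z^8, C_1 ≅ Z^24, C_2 ≅ Z^16.

Boundary ∂_1: C_1 → C_0 sends each edge [p,q] (with p < q) to q − p.
As a 8×24 matrix over Z this has rank 7, with invariant factors (1,1,1,1,1,1,1).

Boundary ∂_2: C_2 → C_1 acts by ∂[p,q,r] = [q,r] − [p,r] + [p,q]. For instance
  ∂[2,4,5] = [4,5] − [2,5] + [2,4],
  ∂[1,3,4] = [3,4] − [1,4] + [1,3].
As a 24×16 matrix over Z this has rank 15, with invariant factors (1,1,1,1,1,1,1,1,1,1,1,1,1,1,1).

Computing H_k = (kernel of ∂_k) / (image of ∂_{k+1}):

  H_0: rank C_0 − rank ∂_1 = 8 − 7 = 1, and the invariant factors of ∂_1 are all 1, so H_0 ≅ Z.
  H_1: rank ker ∂_1 − rank ∂_2 = (24 − 7) − 15 = 2, and the invariant factors of ∂_2 are all 1, so H_1 ≅ Z^2.
  H_2: rank ker ∂_2 − rank ∂_3 = (16 − 15) − 0 = 1, and there is no ∂_3, so H_2 ≅ Z.

As a check, the Euler characteristic is 8 − 24 + 16 = 0, which agrees with 1 − 2 + 1 = 0.

Hence the Betti numbers are b_0 = 1, b_1 = 2, b_2 = 1.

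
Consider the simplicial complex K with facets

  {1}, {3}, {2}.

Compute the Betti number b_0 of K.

b_0 = 3.

K has 3 vertices.
rank ∂_0 = 0, rank ∂_1 = 0 ⇒ b_0 = 3 − 0 − 0 = 3. So H_0 ≅ Z^3.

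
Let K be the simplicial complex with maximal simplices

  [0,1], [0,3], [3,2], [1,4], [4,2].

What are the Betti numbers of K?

b_0 = 1, b_1 = 1.

We work with the vertex ordering 0 < 1 < 2 < 3 < 4. The simplices of K, each written with vertices in increasing order, are:

  0-simplices (5): [0], [1], [2], [3], [4]
  1-simplices (5): [0,1], [0,3], [1,4], [2,3], [2,4]

so the chain groups are C_0 ≅ Z^5, C_1 ≅ Z^5.

Boundary ∂_1: C_1 → C_0 sends each edge [p,q] (with p < q) to q − p. For instance
  ∂[2,4] = [4] − [2].
The 5×5 boundary matrix has rank 4 and Smith normal form diag(1,1,1,1).

From H_k ≅ ker(∂_k) / im(∂_{k+1}) we obtain:

  H_0: rank C_0 − rank ∂_1 = 5 − 4 = 1, and the invariant factors of ∂_1 are all 1, so H_0 = Z.
  H_1: rank ker ∂_1 − rank ∂_2 = (5 − 4) − 0 = 1, and there is no ∂_2, so H_1 = Z.

As a check, the Euler characteristic is 5 − 5 = 0, which agrees with 1 − 1 = 0.

Hence the Betti numbers are b_0 = 1, b_1 = 1.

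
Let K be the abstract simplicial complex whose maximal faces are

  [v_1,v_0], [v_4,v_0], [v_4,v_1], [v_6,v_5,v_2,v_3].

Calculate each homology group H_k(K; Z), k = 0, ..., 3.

H_0 = Z^2,  H_1 = Z,  H_2 = 0,  H_3 = 0.

Fix the vertex order v_0 < v_1 < v_2 < v_3 < v_4 < v_5 < v_6 and write every simplex with vertices in increasing order. Then dim K = 3 and the simplices of K are:

  0-simplices (7): [v_0], [v_1], [v_2], [v_3], [v_4], [v_5], [v_6]
  1-simplices (9): [v_0,v_1], [v_0,v_4], [v_1,v_4], [v_2,v_3], [v_2,v_5], [v_2,v_6], [v_3,v_5], [v_3,v_6], [v_5,v_6]
  2-simplices (4): [v_2,v_3,v_5], [v_2,v_3,v_6], [v_2,v_5,v_6], [v_3,v_5,v_6]
  3-simplices (1): [v_2,v_3,v_5,v_6]

so the chain groups are C_0 ≅ Z^7, C_1 ≅ Z^9, C_2 ≅ Z^4, C_3 ≅ Z^1.

∂_1: C_1 → C_0 is given by ∂[p,q] = [q] − [p]. For instance
  ∂[v_3,v_5] = [v_5] − [v_3].
The resulting 7×9 matrix has rank 5, and its Smith normal form has invariant factors (1,1,1,1,1).

The boundary map ∂_2: C_2 → C_1 acts by ∂[p,q,r] = [q,r] − [p,r] + [p,q]. For instance
  ∂[v_2,v_3,v_6] = [v_3,v_6] − [v_2,v_6] + [v_2,v_3],
  ∂[v_2,v_5,v_6] = [v_5,v_6] − [v_2,v_6] + [v_2,v_5].
The resulting 9×4 matrix has rank 3, and its Smith normal form has invariant factors (1,1,1).

Boundary ∂_3: C_3 → C_2 sends each 3-simplex σ to the alternating sum Σ_i (−1)^i (σ with its i-th vertex removed). For instance
  ∂[v_2,v_3,v_5,v_6] = [v_3,v_5,v_6] − [v_2,v_5,v_6] + [v_2,v_3,v_6] − [v_2,v_3,v_5].
The resulting 4×1 matrix has rank 1, and its Smith normal form has invariant factors (1).

Now H_k = ker ∂_k / im ∂_{k+1}, so:

  H_0: rank C_0 − rank ∂_1 = 7 − 5 = 2, and the invariant factors of ∂_1 are all 1, so H_0 = Z^2.
  H_1: rank ker ∂_1 − rank ∂_2 = (9 − 5) − 3 = 1, and the invariant factors of ∂_2 are all 1, so H_1 = Z.
  H_2: rank ker ∂_2 − rank ∂_3 = (4 − 3) − 1 = 0, and the invariant factors of ∂_3 are all 1, so H_2 = 0.
  H_3: rank ker ∂_3 − rank ∂_4 = (1 − 1) − 0 = 0, and there is no ∂_4, so H_3 = 0.

(K is a triangulation of the disjoint union of the 3-simplex and the circle S^1.)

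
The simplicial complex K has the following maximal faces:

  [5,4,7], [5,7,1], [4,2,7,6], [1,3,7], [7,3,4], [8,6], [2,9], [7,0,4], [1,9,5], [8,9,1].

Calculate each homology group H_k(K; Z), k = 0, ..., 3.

We work with the vertex ordering 0 < 1 < 2 < 3 < 4 < 5 < 6 < 7 < 8 < 9. The simplices of K, each written with vertices in increasing order, are:

  0-simplices (10): [0], [1], [2], [3], [4], [5], [6], [7], [8], [9]
  1-simplices (21): [0,4], [0,7], [1,3], [1,5], [1,7], [1,8], [1,9], [2,4], [2,6], [2,7], [2,9], [3,4], [3,7], [4,5], [4,6], [4,7], [5,7], [5,9], [6,7], [6,8], [8,9]
  2-simplices (11): [0,4,7], [1,3,7], [1,5,7], [1,5,9], [1,8,9], [2,4,6], [2,4,7], [2,6,7], [3,4,7], [4,5,7], [4,6,7]
  3-simplices (1): [2,4,6,7]

so the chain groups are C_0 ≅ Z^10, C_1 ≅ Z^21, C_2 ≅ Z^11, C_3 ≅ Z^1.

∂_1: C_1 → C_0 maps an edge to its endpoints' difference, ∂[p,q] = q − p.
This gives a 10×21 integer matrix of rank 9; reducing to Smith normal form yields diagonal entries (1,1,1,1,1,1,1,1,1).

∂_2: C_2 → C_1 acts by ∂[p,q,r] = [q,r] − [p,r] + [p,q]. For instance
  ∂[2,6,7] = [6,7] − [2,7] + [2,6],
  ∂[4,6,7] = [6,7] − [4,7] + [4,6].
The 21×11 boundary matrix has rank 10 and Smith normal form diag(1,1,1,1,1,1,1,1,1,1).

Boundary ∂_3: C_3 → C_2 sends each 3-simplex σ to the alternating sum Σ_i (−1)^i (σ with its i-th vertex removed). For instance
  ∂[2,4,6,7] = [4,6,7] − [2,6,7] + [2,4,7] − [2,4,6].
This gives a 11×1 integer matrix of rank 1; reducing to Smith normal form yields diagonal entries (1).

Computing H_k = (kernel of ∂_k) / (image of ∂_{k+1}):

  H_0: rank C_0 − rank ∂_1 = 10 − 9 = 1, and the invariant factors of ∂_1 are all 1, so H_0 = Z.
  H_1: rank ker ∂_1 − rank ∂_2 = (21 − 9) − 10 = 2, and the invariant factors of ∂_2 are all 1, so H_1 = Z^2.
  H_2: rank ker ∂_2 − rank ∂_3 = (11 − 10) − 1 = 0, and the invariant factors of ∂_3 are all 1, so H_2 = 0.
  H_3: rank ker ∂_3 − rank ∂_4 = (1 − 1) − 0 = 0, and there is no ∂_4, so H_3 = 0.

As a check, the Euler characteristic is 10 − 21 + 11 − 1 = -1, which agrees with 1 − 2 + 0 − 0 = -1.

H_0 ≅ Z,  H_1 ≅ Z^2,  H_2 = 0,  H_3 = 0.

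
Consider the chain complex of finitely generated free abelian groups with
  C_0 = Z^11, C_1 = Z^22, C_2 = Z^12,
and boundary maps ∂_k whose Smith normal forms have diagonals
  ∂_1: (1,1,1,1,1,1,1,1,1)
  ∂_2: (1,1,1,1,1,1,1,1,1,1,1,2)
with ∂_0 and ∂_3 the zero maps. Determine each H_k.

H_0: b_0 = 11 − 0 − 9 = 2; torsion from ∂_1 factors > 1: none. So H_0 ≅ Z^2.
H_1: b_1 = 22 − 9 − 12 = 1; torsion from ∂_2 factors > 1: [2]. So H_1 ≅ Z ⊕ Z/2.
H_2: b_2 = 12 − 12 − 0 = 0; torsion from ∂_3 factors > 1: none. So H_2 ≅ 0.

H_0 ≅ Z^2,  H_1 ≅ Z ⊕ Z/2,  H_2 = 0.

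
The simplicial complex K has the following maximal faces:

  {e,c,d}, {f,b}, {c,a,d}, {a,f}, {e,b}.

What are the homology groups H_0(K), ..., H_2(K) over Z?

We work with the vertex ordering a < b < c < d < e < f. The simplices of K, each written with vertices in increasing order, are:

  0-simplices (6): a, b, c, d, e, f
  1-simplices (8): ac, ad, af, be, bf, cd, ce, de
  2-simplices (2): acd, cde

Hence C_0 ≅ Z^6, C_1 ≅ Z^8, C_2 ≅ Z^2.

Boundary ∂_1: C_1 → C_0 maps an edge to its endpoints' difference, ∂[p,q] = q − p. For instance
  ∂de = e − d.
As a 6×8 matrix over Z this has rank 5, with invariant factors (1,1,1,1,1).

Boundary ∂_2: C_2 → C_1 maps a triangle to the signed sum of its edges. For instance
  ∂acd = cd − ad + ac,
  ∂cde = de − ce + cd.
This gives a 8×2 integer matrix of rank 2; reducing to Smith normal form yields diagonal entries (1,1).

Reading off H_k = ker ∂_k / im ∂_{k+1}:

  H_0: rank C_0 − rank ∂_1 = 6 − 5 = 1, and the invariant factors of ∂_1 are all 1, so H_0 = Z.
  H_1: rank ker ∂_1 − rank ∂_2 = (8 − 5) − 2 = 1, and the invariant factors of ∂_2 are all 1, so H_1 = Z.
  H_2: rank ker ∂_2 − rank ∂_3 = (2 − 2) − 0 = 0, and there is no ∂_3, so H_2 = 0.

H_0 = Z,  H_1 = Z,  H_2 = 0.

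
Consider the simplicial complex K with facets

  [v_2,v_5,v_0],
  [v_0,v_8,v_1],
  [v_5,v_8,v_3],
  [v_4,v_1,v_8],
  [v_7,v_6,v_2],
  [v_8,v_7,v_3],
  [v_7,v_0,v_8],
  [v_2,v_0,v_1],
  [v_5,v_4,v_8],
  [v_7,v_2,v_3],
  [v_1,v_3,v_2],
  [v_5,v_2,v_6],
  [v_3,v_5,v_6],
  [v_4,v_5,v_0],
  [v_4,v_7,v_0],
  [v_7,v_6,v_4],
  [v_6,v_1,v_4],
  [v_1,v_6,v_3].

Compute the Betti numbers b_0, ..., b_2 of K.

b_0 = 1, b_1 = 1, b_2 = 0.

Fix the vertex order v_0 < v_1 < v_2 < v_3 < v_4 < v_5 < v_6 < v_7 < v_8 and write every simplex with vertices in increasing order. Then dim K = 2 and the simplices of K are:

  0-simplices (9): [v_0], [v_1], [v_2], [v_3], [v_4], [v_5], [v_6], [v_7], [v_8]
  1-simplices (27): (27 of them)
  2-simplices (18): (18 of them)

giving chain groups C_0 ≅ Z^9, C_1 ≅ Z^27, C_2 ≅ Z^18.

Boundary ∂_1: C_1 → C_0 maps an edge to its endpoints' difference, ∂[p,q] = q − p. For instance
  ∂[v_1,v_6] = [v_6] − [v_1].
This gives a 9×27 integer matrix of rank 8; reducing to Smith normal form yields diagonal entries (1,1,1,1,1,1,1,1).

The boundary map ∂_2: C_2 → C_1 maps a triangle to the signed sum of its edges. For instance
  ∂[v_1,v_3,v_6] = [v_3,v_6] − [v_1,v_6] + [v_1,v_3],
  ∂[v_0,v_1,v_2] = [v_1,v_2] − [v_0,v_2] + [v_0,v_1].
The 27×18 boundary matrix has rank 18 and Smith normal form diag(1,1,1,1,1,1,1,1,1,1,1,1,1,1,1,1,1,2).

Now H_k = ker ∂_k / im ∂_{k+1}, so:

  H_0: rank C_0 − rank ∂_1 = 9 − 8 = 1, and the invariant factors of ∂_1 are all 1, so H_0 ≅ Z.
  H_1: rank ker ∂_1 − rank ∂_2 = (27 − 8) − 18 = 1, and ∂_2 has invariant factor 2 > 1, so H_1 ≅ Z ⊕ Z/2Z.
  H_2: rank ker ∂_2 − rank ∂_3 = (18 − 18) − 0 = 0, and there is no ∂_3, so H_2 ≅ 0.

As a check, the Euler characteristic is 9 − 27 + 18 = 0, which agrees with 1 − 1 + 0 = 0.
(K is a triangulation of the Klein bottle.)

Hence the Betti numbers are b_0 = 1, b_1 = 1, b_2 = 0.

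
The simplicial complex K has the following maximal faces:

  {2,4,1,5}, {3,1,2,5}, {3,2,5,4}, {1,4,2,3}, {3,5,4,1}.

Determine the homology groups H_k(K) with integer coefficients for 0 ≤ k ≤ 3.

Order the vertices as 1 < 2 < 3 < 4 < 5. Listing each simplex with vertices in this order, K has dimension 3 with simplices:

  0-simplices (5): [1], [2], [3], [4], [5]
  1-simplices (10): [1,2], [1,3], [1,4], [1,5], [2,3], [2,4], [2,5], [3,4], [3,5], [4,5]
  2-simplices (10): [1,2,3], [1,2,4], [1,2,5], [1,3,4], [1,3,5], [1,4,5], [2,3,4], [2,3,5], [2,4,5], [3,4,5]
  3-simplices (5): [1,2,3,4], [1,2,3,5], [1,2,4,5], [1,3,4,5], [2,3,4,5]

Hence C_0 ≅ Z^5, C_1 ≅ Z^10, C_2 ≅ Z^10, C_3 ≅ Z^5.

∂_1: C_1 → C_0 is given by ∂[p,q] = [q] − [p].
The resulting 5×10 matrix has rank 4, and its Smith normal form has invariant factors (1,1,1,1).

Boundary ∂_2: C_2 → C_1 acts by ∂[p,q,r] = [q,r] − [p,r] + [p,q]. For instance
  ∂[3,4,5] = [4,5] − [3,5] + [3,4],
  ∂[1,3,4] = [3,4] − [1,4] + [1,3].
This gives a 10×10 integer matrix of rank 6; reducing to Smith normal form yields diagonal entries (1,1,1,1,1,1).

∂_3: C_3 → C_2 sends each 3-simplex σ to the alternating sum Σ_i (−1)^i (σ with its i-th vertex removed). For instance
  ∂[1,2,3,4] = [2,3,4] − [1,3,4] + [1,2,4] − [1,2,3],
  ∂[1,2,4,5] = [2,4,5] − [1,4,5] + [1,2,5] − [1,2,4].
The resulting 10×5 matrix has rank 4, and its Smith normal form has invariant factors (1,1,1,1).

Now H_k = ker ∂_k / im ∂_{k+1}, so:

  H_0: rank C_0 − rank ∂_1 = 5 − 4 = 1, and the invariant factors of ∂_1 are all 1, so H_0 ≅ Z.
  H_1: rank ker ∂_1 − rank ∂_2 = (10 − 4) − 6 = 0, and the invariant factors of ∂_2 are all 1, so H_1 ≅ 0.
  H_2: rank ker ∂_2 − rank ∂_3 = (10 − 6) − 4 = 0, and the invariant factors of ∂_3 are all 1, so H_2 ≅ 0.
  H_3: rank ker ∂_3 − rank ∂_4 = (5 − 4) − 0 = 1, and there is no ∂_4, so H_3 ≅ Z.

As a check, the Euler characteristic is 5 − 10 + 10 − 5 = 0, which agrees with 1 − 0 + 0 − 1 = 0.

H_0 ≅ Z,  H_1 = 0,  H_2 = 0,  H_3 ≅ Z.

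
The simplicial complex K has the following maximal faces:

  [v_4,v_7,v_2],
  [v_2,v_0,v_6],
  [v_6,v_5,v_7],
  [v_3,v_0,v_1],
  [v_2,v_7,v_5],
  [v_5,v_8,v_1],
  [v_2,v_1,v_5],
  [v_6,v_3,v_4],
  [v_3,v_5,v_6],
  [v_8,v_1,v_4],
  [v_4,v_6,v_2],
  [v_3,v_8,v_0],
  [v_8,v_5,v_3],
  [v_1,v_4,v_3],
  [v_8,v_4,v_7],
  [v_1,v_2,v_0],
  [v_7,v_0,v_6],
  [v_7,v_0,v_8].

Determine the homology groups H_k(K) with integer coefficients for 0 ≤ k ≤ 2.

We work with the vertex ordering v_0 < v_1 < v_2 < v_3 < v_4 < v_5 < v_6 < v_7 < v_8. The simplices of K, each written with vertices in increasing order, are:

  0-simplices (9): [v_0], [v_1], [v_2], [v_3], [v_4], [v_5], [v_6], [v_7], [v_8]
  1-simplices (27): (27 of them)
  2-simplices (18): (18 of them)

so the chain groups are C_0 ≅ Z^9, C_1 ≅ Z^27, C_2 ≅ Z^18.

∂_1: C_1 → C_0 sends each edge [p,q] (with p < q) to q − p. For instance
  ∂[v_3,v_4] = [v_4] − [v_3].
This gives a 9×27 integer matrix of rank 8; reducing to Smith normal form yields diagonal entries (1,1,1,1,1,1,1,1).

∂_2: C_2 → C_1 acts by ∂[p,q,r] = [q,r] − [p,r] + [p,q]. For instance
  ∂[v_5,v_6,v_7] = [v_6,v_7] − [v_5,v_7] + [v_5,v_6],
  ∂[v_2,v_4,v_6] = [v_4,v_6] − [v_2,v_6] + [v_2,v_4].
The resulting 27×18 matrix has rank 18, and its Smith normal form has invariant factors (1,1,1,1,1,1,1,1,1,1,1,1,1,1,1,1,1,2).

Reading off H_k = ker ∂_k / im ∂_{k+1}:

  H_0: rank C_0 − rank ∂_1 = 9 − 8 = 1, and the invariant factors of ∂_1 are all 1, so H_0 = Z.
  H_1: rank ker ∂_1 − rank ∂_2 = (27 − 8) − 18 = 1, and ∂_2 has invariant factor 2 > 1, so H_1 = Z ⊕ Z/2.
  H_2: rank ker ∂_2 − rank ∂_3 = (18 − 18) − 0 = 0, and there is no ∂_3, so H_2 = 0.

(K is a triangulation of the Klein bottle.)

H_0 = Z,  H_1 = Z ⊕ Z/2,  H_2 = 0.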